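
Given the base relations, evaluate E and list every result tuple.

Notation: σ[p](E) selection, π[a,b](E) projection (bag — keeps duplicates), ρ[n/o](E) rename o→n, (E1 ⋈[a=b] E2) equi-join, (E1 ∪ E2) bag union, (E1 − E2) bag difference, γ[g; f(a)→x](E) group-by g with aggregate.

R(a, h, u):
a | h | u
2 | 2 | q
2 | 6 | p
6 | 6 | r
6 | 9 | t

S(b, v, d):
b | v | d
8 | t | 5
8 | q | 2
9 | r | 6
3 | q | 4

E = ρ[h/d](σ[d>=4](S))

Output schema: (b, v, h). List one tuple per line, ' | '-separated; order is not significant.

Subexpression sizes:
  S → 4
  σ[d>=4](S) → 3
  ρ[h/d](σ[d>=4](S)) → 3

== RESULT ==
b | v | h
3 | q | 4
8 | t | 5
9 | r | 6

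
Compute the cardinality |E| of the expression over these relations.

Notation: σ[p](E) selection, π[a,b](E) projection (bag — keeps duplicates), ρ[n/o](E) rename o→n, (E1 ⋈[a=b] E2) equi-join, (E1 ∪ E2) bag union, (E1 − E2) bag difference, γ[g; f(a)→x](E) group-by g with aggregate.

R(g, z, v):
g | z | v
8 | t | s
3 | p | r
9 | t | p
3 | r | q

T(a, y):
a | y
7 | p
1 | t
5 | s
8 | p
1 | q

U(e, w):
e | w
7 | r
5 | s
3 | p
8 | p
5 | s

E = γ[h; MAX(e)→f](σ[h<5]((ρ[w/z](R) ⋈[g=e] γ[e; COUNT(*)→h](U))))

Per-node cardinality:
  R → 4
  ρ[w/z](R) → 4
  U → 5
  γ[e; COUNT(*)→h](U) → 4
  (ρ[w/z](R) ⋈[g=e] γ[e; COUNT(*)→h](U)) → 3
  σ[h<5]((ρ[w/z](R) ⋈[g=e] γ[e; COUNT(*)→h](U))) → 3
  γ[h; MAX(e)→f](σ[h<5]((ρ[w/z](R) ⋈[g=e] γ[e; COUNT(*)→h](U)))) → 1

|E| = 1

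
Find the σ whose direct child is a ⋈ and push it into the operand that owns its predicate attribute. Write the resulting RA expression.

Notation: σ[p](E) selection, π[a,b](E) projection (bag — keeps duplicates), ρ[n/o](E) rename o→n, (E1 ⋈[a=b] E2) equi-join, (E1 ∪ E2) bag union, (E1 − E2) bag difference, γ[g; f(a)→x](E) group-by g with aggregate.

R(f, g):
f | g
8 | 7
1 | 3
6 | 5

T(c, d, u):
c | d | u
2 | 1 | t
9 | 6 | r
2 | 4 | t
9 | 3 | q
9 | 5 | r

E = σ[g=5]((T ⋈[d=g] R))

σ filters on g, owned by the right side.
E' = (T ⋈[d=g] σ[g=5](R))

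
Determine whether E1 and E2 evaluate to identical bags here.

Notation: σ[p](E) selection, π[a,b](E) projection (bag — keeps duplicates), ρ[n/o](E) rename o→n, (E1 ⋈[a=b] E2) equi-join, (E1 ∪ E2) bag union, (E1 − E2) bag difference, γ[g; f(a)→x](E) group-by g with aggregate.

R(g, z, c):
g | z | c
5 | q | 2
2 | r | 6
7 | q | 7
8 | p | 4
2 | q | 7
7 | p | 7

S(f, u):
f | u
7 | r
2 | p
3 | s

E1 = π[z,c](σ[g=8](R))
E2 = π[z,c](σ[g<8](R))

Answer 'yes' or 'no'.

E1 subexpression sizes:
  R → 6
  σ[g=8](R) → 1
  π[z,c](σ[g=8](R)) → 1
E2 subexpression sizes:
  R → 6
  σ[g<8](R) → 5
  π[z,c](σ[g<8](R)) → 5

E1 result:
z | c
p | 4
E2 result:
z | c
p | 7
q | 2
q | 7
q | 7
r | 6
Witness: ('p', 4) appears 1× in E1 but 0× in E2.

no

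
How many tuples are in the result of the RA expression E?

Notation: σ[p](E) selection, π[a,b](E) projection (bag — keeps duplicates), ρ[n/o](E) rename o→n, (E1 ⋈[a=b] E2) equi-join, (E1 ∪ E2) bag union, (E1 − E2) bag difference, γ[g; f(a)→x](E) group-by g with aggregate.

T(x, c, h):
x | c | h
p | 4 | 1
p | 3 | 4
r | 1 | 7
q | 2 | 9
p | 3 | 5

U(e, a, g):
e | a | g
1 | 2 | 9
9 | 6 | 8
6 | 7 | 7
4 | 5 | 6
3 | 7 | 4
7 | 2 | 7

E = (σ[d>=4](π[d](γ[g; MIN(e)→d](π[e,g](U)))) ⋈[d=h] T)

Subexpression sizes:
  U → 6
  π[e,g](U) → 6
  γ[g; MIN(e)→d](π[e,g](U)) → 5
  π[d](γ[g; MIN(e)→d](π[e,g](U))) → 5
  σ[d>=4](π[d](γ[g; MIN(e)→d](π[e,g](U)))) → 3
  T → 5
  (σ[d>=4](π[d](γ[g; MIN(e)→d](π[e,g](U)))) ⋈[d=h] T) → 2

|E| = 2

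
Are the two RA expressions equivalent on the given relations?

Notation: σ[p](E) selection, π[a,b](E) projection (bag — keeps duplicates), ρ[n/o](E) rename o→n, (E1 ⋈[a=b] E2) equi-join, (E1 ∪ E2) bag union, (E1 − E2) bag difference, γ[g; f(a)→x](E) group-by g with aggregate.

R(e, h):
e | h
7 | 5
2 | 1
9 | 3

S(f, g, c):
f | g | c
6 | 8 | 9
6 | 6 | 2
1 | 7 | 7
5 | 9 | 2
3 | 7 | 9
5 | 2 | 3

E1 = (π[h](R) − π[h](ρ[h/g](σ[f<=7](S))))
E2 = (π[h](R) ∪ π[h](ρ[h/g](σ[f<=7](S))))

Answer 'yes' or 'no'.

E1 stepwise |·|:
  R → 3
  π[h](R) → 3
  S → 6
  σ[f<=7](S) → 6
  ρ[h/g](σ[f<=7](S)) → 6
  π[h](ρ[h/g](σ[f<=7](S))) → 6
  (π[h](R) − π[h](ρ[h/g](σ[f<=7](S)))) → 3
E2 stepwise |·|:
  R → 3
  π[h](R) → 3
  S → 6
  σ[f<=7](S) → 6
  ρ[h/g](σ[f<=7](S)) → 6
  π[h](ρ[h/g](σ[f<=7](S))) → 6
  (π[h](R) ∪ π[h](ρ[h/g](σ[f<=7](S)))) → 9

E1 result:
h
1
3
5
E2 result:
h
1
2
3
5
6
7
7
8
9
Witness: (6,) appears 0× in E1 but 1× in E2.

no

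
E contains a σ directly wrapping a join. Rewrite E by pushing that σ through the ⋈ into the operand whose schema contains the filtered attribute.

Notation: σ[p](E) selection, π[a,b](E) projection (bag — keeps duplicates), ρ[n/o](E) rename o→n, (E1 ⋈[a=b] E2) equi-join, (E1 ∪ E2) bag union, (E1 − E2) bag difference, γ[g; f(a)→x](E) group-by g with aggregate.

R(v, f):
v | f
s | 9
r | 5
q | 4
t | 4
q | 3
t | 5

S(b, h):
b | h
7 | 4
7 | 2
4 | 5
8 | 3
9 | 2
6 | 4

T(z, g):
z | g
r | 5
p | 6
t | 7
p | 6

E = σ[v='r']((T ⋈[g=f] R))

σ filters on v, owned by the right side.
E' = (T ⋈[g=f] σ[v='r'](R))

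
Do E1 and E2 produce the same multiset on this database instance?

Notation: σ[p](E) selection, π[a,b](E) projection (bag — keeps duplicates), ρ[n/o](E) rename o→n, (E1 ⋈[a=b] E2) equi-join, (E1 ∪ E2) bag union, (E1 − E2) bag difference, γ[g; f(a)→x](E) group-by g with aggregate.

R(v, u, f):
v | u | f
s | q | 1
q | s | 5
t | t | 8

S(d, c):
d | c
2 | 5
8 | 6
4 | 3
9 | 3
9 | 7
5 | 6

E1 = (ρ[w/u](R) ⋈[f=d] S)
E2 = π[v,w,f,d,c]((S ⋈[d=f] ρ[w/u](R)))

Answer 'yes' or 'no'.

E1 row counts bottom-up:
  R → 3
  ρ[w/u](R) → 3
  S → 6
  (ρ[w/u](R) ⋈[f=d] S) → 2
E2 row counts bottom-up:
  S → 6
  R → 3
  ρ[w/u](R) → 3
  (S ⋈[d=f] ρ[w/u](R)) → 2
  π[v,w,f,d,c]((S ⋈[d=f] ρ[w/u](R))) → 2

E1 and E2 produce the same multiset:
v | w | f | d | c
q | s | 5 | 5 | 6
t | t | 8 | 8 | 6

yes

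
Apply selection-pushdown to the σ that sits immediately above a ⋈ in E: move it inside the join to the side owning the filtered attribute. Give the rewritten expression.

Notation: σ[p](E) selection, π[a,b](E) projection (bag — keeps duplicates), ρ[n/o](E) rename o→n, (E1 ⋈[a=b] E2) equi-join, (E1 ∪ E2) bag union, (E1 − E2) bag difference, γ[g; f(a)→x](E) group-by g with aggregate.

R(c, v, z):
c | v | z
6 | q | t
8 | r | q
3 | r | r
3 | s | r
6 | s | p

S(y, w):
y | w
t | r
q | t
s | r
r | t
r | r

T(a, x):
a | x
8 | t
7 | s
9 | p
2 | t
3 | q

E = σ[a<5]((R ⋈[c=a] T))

σ filters on a, owned by the right side.
E' = (R ⋈[c=a] σ[a<5](T))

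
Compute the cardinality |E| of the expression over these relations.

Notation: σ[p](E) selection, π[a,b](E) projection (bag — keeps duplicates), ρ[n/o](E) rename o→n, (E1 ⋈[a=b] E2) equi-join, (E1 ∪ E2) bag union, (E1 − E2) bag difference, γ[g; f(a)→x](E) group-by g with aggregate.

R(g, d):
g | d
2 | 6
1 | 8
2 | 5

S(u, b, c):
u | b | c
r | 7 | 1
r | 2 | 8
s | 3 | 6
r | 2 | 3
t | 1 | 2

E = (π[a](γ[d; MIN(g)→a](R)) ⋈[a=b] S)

Per-node cardinality:
  R → 3
  γ[d; MIN(g)→a](R) → 3
  π[a](γ[d; MIN(g)→a](R)) → 3
  S → 5
  (π[a](γ[d; MIN(g)→a](R)) ⋈[a=b] S) → 5

|E| = 5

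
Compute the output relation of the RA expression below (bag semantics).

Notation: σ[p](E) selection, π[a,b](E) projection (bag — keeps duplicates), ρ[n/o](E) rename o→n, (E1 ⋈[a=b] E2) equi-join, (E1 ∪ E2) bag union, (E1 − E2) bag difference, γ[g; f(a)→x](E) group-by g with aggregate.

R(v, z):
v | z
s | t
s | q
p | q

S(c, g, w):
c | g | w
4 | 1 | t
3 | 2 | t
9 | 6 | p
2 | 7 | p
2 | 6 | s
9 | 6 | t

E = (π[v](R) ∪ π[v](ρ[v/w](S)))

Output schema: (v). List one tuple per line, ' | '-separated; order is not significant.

Stepwise |·|:
  R → 3
  π[v](R) → 3
  S → 6
  ρ[v/w](S) → 6
  π[v](ρ[v/w](S)) → 6
  (π[v](R) ∪ π[v](ρ[v/w](S))) → 9

== RESULT ==
v
p
p
p
s
s
s
t
t
t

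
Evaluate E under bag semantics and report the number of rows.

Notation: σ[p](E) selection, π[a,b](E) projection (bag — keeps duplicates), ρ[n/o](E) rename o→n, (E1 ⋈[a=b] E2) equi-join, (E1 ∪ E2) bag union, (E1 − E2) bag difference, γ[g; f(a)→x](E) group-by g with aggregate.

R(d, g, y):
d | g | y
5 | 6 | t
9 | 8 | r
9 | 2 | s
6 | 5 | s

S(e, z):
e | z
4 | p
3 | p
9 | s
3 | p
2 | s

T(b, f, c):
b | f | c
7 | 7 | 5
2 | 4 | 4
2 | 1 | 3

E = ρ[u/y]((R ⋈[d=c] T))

Subexpression sizes:
  R → 4
  T → 3
  (R ⋈[d=c] T) → 1
  ρ[u/y]((R ⋈[d=c] T)) → 1

|E| = 1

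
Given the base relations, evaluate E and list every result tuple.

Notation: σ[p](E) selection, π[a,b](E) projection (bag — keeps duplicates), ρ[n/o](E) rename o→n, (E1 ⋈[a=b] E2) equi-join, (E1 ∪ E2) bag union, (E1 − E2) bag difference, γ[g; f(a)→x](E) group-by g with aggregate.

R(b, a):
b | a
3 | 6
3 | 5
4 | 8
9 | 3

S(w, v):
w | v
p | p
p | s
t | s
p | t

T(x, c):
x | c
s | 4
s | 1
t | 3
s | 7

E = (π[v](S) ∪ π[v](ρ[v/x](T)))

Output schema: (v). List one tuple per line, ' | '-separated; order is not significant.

Per-node cardinality:
  S → 4
  π[v](S) → 4
  T → 4
  ρ[v/x](T) → 4
  π[v](ρ[v/x](T)) → 4
  (π[v](S) ∪ π[v](ρ[v/x](T))) → 8

== RESULT ==
v
p
s
s
s
s
s
t
t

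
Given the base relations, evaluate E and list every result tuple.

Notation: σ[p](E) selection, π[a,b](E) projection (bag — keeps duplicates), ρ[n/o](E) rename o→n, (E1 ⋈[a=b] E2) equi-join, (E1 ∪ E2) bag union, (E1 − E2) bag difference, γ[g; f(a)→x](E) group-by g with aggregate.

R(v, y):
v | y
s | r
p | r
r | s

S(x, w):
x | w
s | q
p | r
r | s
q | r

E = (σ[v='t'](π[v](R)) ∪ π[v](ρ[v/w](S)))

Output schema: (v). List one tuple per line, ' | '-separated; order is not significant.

Per-node cardinality:
  R → 3
  π[v](R) → 3
  σ[v='t'](π[v](R)) → 0
  S → 4
  ρ[v/w](S) → 4
  π[v](ρ[v/w](S)) → 4
  (σ[v='t'](π[v](R)) ∪ π[v](ρ[v/w](S))) → 4

== RESULT ==
v
q
r
r
s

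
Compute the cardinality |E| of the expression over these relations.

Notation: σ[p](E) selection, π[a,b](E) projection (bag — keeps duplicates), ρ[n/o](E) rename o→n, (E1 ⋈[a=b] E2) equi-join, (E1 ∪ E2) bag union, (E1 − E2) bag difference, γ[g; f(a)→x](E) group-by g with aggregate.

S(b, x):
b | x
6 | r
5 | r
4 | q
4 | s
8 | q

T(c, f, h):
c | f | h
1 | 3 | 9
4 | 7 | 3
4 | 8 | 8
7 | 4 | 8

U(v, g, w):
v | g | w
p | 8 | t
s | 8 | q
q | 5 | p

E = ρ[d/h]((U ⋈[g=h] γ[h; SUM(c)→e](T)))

Per-node cardinality:
  U → 3
  T → 4
  γ[h; SUM(c)→e](T) → 3
  (U ⋈[g=h] γ[h; SUM(c)→e](T)) → 2
  ρ[d/h]((U ⋈[g=h] γ[h; SUM(c)→e](T))) → 2

|E| = 2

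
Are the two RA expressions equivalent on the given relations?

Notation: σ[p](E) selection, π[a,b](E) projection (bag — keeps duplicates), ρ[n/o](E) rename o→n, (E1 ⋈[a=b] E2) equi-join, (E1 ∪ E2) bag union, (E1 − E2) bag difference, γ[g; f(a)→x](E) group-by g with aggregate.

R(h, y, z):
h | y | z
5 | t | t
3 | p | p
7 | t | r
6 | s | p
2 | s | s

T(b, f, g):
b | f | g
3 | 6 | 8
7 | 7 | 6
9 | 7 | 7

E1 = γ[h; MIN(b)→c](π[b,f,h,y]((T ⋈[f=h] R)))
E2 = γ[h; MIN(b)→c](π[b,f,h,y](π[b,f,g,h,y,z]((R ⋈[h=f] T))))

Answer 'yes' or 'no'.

E1 stepwise |·|:
  T → 3
  R → 5
  (T ⋈[f=h] R) → 3
  π[b,f,h,y]((T ⋈[f=h] R)) → 3
  γ[h; MIN(b)→c](π[b,f,h,y]((T ⋈[f=h] R))) → 2
E2 stepwise |·|:
  R → 5
  T → 3
  (R ⋈[h=f] T) → 3
  π[b,f,g,h,y,z]((R ⋈[h=f] T)) → 3
  π[b,f,h,y](π[b,f,g,h,y,z]((R ⋈[h=f] T))) → 3
  γ[h; MIN(b)→c](π[b,f,h,y](π[b,f,g,h,y,z]((R ⋈[h=f] T)))) → 2

E1 and E2 produce the same multiset:
h | c
6 | 3
7 | 7

yes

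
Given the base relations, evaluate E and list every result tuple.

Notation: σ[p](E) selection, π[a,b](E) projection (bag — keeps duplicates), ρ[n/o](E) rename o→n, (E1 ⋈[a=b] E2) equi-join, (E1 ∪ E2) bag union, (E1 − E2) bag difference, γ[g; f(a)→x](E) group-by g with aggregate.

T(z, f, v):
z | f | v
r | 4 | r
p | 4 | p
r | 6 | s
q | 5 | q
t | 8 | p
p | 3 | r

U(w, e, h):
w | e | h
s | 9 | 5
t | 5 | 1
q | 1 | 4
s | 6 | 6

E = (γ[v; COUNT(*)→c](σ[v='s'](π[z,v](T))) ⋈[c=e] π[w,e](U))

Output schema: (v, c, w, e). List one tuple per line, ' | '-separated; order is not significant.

Subexpression sizes:
  T → 6
  π[z,v](T) → 6
  σ[v='s'](π[z,v](T)) → 1
  γ[v; COUNT(*)→c](σ[v='s'](π[z,v](T))) → 1
  U → 4
  π[w,e](U) → 4
  (γ[v; COUNT(*)→c](σ[v='s'](π[z,v](T))) ⋈[c=e] π[w,e](U)) → 1

== RESULT ==
v | c | w | e
s | 1 | q | 1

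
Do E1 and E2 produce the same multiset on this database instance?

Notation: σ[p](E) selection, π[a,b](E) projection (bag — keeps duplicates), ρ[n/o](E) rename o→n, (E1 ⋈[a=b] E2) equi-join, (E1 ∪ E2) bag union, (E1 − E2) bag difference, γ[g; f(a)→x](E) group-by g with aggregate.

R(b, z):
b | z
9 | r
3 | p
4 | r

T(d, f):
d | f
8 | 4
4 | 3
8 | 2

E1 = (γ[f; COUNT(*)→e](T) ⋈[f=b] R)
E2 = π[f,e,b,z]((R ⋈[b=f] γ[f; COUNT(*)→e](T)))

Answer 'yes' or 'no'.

E1 row counts bottom-up:
  T → 3
  γ[f; COUNT(*)→e](T) → 3
  R → 3
  (γ[f; COUNT(*)→e](T) ⋈[f=b] R) → 2
E2 row counts bottom-up:
  R → 3
  T → 3
  γ[f; COUNT(*)→e](T) → 3
  (R ⋈[b=f] γ[f; COUNT(*)→e](T)) → 2
  π[f,e,b,z]((R ⋈[b=f] γ[f; COUNT(*)→e](T))) → 2

E1 and E2 produce the same multiset:
f | e | b | z
3 | 1 | 3 | p
4 | 1 | 4 | r

yes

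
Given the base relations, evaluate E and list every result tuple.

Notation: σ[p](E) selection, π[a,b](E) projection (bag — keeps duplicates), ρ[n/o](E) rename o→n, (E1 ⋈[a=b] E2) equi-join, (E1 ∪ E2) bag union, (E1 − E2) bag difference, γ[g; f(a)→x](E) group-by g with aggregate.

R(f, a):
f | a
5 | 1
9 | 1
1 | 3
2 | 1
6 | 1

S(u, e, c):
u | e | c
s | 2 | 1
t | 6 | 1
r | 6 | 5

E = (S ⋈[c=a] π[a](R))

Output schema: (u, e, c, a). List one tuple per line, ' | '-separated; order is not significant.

Subexpression sizes:
  S → 3
  R → 5
  π[a](R) → 5
  (S ⋈[c=a] π[a](R)) → 8

== RESULT ==
u | e | c | a
s | 2 | 1 | 1
s | 2 | 1 | 1
s | 2 | 1 | 1
s | 2 | 1 | 1
t | 6 | 1 | 1
t | 6 | 1 | 1
t | 6 | 1 | 1
t | 6 | 1 | 1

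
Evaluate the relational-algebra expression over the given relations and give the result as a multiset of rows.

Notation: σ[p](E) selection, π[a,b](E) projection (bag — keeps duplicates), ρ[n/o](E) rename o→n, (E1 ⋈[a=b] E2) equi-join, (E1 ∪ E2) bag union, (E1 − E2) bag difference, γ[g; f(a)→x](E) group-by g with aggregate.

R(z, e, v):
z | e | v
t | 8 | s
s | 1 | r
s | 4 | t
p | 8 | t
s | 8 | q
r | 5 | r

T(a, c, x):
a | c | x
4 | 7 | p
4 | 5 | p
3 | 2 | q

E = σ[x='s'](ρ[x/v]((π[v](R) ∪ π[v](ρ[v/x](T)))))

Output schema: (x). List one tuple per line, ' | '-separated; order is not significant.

Row counts bottom-up:
  R → 6
  π[v](R) → 6
  T → 3
  ρ[v/x](T) → 3
  π[v](ρ[v/x](T)) → 3
  (π[v](R) ∪ π[v](ρ[v/x](T))) → 9
  ρ[x/v]((π[v](R) ∪ π[v](ρ[v/x](T)))) → 9
  σ[x='s'](ρ[x/v]((π[v](R) ∪ π[v](ρ[v/x](T))))) → 1

== RESULT ==
x
s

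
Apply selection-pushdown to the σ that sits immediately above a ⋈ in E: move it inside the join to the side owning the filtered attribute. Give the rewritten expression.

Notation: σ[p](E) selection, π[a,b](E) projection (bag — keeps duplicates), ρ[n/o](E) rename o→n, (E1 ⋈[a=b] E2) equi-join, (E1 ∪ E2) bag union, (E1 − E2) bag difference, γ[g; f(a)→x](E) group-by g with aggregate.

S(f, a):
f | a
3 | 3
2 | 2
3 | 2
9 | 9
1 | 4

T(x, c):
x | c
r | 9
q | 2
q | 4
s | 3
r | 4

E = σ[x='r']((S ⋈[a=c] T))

σ filters on x, owned by the right side.
E' = (S ⋈[a=c] σ[x='r'](T))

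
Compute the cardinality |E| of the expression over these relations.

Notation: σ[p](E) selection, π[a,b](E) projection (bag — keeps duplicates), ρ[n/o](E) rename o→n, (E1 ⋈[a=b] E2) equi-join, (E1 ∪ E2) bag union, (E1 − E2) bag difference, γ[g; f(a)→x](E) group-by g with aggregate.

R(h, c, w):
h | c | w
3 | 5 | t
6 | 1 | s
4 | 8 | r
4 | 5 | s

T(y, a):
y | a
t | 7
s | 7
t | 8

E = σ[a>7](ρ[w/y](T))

Subexpression sizes:
  T → 3
  ρ[w/y](T) → 3
  σ[a>7](ρ[w/y](T)) → 1

|E| = 1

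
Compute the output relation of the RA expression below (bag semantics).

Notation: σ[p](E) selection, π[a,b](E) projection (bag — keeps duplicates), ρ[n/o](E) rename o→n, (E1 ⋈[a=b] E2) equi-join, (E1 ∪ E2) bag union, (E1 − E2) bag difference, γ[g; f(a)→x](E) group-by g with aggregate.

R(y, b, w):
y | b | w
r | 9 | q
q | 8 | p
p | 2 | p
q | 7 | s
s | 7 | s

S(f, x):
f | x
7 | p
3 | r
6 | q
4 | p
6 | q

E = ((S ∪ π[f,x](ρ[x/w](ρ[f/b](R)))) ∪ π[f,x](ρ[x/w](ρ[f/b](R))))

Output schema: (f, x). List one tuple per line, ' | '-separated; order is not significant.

Subexpression sizes:
  S → 5
  R → 5
  ρ[f/b](R) → 5
  ρ[x/w](ρ[f/b](R)) → 5
  π[f,x](ρ[x/w](ρ[f/b](R))) → 5
  (S ∪ π[f,x](ρ[x/w](ρ[f/b](R)))) → 10
  R → 5
  ρ[f/b](R) → 5
  ρ[x/w](ρ[f/b](R)) → 5
  π[f,x](ρ[x/w](ρ[f/b](R))) → 5
  ((S ∪ π[f,x](ρ[x/w](ρ[f/b](R)))) ∪ π[f,x](ρ[x/w](ρ[f/b](R)))) → 15

== RESULT ==
f | x
2 | p
2 | p
3 | r
4 | p
6 | q
6 | q
7 | p
7 | s
7 | s
7 | s
7 | s
8 | p
8 | p
9 | q
9 | q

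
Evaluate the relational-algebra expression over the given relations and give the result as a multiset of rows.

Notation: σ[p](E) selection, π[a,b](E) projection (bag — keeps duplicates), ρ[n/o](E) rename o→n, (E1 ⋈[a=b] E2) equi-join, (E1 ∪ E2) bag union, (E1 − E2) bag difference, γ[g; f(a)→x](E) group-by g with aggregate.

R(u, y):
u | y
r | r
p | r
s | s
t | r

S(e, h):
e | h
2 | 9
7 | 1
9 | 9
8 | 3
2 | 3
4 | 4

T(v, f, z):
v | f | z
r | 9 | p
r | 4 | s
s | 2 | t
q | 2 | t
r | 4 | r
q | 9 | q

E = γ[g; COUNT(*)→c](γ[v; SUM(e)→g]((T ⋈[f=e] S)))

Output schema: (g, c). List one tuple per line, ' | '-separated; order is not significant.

Per-node cardinality:
  T → 6
  S → 6
  (T ⋈[f=e] S) → 8
  γ[v; SUM(e)→g]((T ⋈[f=e] S)) → 3
  γ[g; COUNT(*)→c](γ[v; SUM(e)→g]((T ⋈[f=e] S))) → 3

== RESULT ==
g | c
4 | 1
13 | 1
17 | 1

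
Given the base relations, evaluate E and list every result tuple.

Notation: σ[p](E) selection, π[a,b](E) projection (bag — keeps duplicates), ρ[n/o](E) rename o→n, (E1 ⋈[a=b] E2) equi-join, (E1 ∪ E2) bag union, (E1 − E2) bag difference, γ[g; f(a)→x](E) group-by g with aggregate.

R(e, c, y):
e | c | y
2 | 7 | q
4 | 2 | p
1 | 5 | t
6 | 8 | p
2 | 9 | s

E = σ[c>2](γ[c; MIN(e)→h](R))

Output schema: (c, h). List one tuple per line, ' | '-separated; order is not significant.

Stepwise |·|:
  R → 5
  γ[c; MIN(e)→h](R) → 5
  σ[c>2](γ[c; MIN(e)→h](R)) → 4

== RESULT ==
c | h
5 | 1
7 | 2
8 | 6
9 | 2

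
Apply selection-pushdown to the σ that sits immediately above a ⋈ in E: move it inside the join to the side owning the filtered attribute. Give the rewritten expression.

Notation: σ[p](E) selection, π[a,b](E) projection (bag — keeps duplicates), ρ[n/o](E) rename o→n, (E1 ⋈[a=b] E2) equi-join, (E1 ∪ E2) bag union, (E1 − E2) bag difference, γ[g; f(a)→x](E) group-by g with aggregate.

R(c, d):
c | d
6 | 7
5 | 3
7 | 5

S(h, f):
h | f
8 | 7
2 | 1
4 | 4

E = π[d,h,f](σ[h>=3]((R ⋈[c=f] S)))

σ filters on h, owned by the right side.
E' = π[d,h,f]((R ⋈[c=f] σ[h>=3](S)))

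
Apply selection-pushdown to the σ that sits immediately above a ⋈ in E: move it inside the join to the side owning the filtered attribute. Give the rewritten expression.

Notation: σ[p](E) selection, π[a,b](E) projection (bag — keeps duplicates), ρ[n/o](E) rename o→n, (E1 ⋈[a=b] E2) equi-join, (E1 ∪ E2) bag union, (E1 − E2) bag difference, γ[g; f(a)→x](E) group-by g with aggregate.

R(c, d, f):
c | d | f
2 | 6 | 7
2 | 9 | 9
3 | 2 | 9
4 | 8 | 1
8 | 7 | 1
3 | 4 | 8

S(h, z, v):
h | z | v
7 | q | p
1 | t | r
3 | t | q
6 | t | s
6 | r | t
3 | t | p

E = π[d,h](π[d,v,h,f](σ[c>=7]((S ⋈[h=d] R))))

σ filters on c, owned by the right side.
E' = π[d,h](π[d,v,h,f]((S ⋈[h=d] σ[c>=7](R))))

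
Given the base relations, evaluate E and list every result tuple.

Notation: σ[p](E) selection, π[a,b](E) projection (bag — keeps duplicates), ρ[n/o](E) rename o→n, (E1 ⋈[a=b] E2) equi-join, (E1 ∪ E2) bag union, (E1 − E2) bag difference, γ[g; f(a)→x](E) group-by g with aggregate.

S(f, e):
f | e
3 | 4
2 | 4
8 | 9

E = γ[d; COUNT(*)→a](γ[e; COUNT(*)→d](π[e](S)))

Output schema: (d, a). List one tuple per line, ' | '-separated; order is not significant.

Per-node cardinality:
  S → 3
  π[e](S) → 3
  γ[e; COUNT(*)→d](π[e](S)) → 2
  γ[d; COUNT(*)→a](γ[e; COUNT(*)→d](π[e](S))) → 2

== RESULT ==
d | a
1 | 1
2 | 1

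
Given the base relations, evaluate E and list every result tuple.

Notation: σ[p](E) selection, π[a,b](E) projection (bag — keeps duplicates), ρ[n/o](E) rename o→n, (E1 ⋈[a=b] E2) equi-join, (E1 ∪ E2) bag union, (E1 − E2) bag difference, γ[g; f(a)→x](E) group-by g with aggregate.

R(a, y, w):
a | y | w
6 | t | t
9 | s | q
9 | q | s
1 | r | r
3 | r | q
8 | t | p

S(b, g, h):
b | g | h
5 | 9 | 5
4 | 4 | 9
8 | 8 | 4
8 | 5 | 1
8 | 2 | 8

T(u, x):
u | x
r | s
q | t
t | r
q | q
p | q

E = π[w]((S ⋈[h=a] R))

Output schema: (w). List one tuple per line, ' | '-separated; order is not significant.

Row counts bottom-up:
  S → 5
  R → 6
  (S ⋈[h=a] R) → 4
  π[w]((S ⋈[h=a] R)) → 4

== RESULT ==
w
p
q
r
s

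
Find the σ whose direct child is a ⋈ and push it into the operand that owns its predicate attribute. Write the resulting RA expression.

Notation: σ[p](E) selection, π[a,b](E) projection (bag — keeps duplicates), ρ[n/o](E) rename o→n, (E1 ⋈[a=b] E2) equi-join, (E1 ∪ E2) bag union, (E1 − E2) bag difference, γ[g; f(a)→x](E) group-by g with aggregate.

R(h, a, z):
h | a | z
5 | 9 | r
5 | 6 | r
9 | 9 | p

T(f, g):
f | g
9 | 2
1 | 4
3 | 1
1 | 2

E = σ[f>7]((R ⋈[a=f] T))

σ filters on f, owned by the right side.
E' = (R ⋈[a=f] σ[f>7](T))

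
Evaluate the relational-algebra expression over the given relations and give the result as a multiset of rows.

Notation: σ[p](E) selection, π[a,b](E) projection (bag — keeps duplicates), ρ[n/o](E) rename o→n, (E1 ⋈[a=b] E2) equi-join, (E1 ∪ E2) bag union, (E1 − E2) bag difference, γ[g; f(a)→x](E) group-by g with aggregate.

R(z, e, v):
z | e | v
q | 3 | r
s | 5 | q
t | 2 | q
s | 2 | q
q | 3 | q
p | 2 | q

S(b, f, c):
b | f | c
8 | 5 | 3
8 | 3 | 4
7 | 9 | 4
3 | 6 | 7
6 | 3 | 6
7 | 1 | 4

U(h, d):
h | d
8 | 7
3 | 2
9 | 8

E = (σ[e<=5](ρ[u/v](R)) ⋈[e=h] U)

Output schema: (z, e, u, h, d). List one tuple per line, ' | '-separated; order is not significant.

Per-node cardinality:
  R → 6
  ρ[u/v](R) → 6
  σ[e<=5](ρ[u/v](R)) → 6
  U → 3
  (σ[e<=5](ρ[u/v](R)) ⋈[e=h] U) → 2

== RESULT ==
z | e | u | h | d
q | 3 | q | 3 | 2
q | 3 | r | 3 | 2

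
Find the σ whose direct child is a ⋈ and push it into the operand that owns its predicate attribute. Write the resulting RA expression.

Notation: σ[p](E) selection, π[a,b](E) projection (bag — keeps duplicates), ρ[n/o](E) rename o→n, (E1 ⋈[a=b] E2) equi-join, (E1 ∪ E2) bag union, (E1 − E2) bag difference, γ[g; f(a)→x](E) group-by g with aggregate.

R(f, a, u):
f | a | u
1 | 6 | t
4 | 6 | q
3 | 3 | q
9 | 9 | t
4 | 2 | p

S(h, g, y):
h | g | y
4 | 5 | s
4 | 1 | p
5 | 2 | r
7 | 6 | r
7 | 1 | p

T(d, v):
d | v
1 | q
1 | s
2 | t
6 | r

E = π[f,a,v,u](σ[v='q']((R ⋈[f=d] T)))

σ filters on v, owned by the right side.
E' = π[f,a,v,u]((R ⋈[f=d] σ[v='q'](T)))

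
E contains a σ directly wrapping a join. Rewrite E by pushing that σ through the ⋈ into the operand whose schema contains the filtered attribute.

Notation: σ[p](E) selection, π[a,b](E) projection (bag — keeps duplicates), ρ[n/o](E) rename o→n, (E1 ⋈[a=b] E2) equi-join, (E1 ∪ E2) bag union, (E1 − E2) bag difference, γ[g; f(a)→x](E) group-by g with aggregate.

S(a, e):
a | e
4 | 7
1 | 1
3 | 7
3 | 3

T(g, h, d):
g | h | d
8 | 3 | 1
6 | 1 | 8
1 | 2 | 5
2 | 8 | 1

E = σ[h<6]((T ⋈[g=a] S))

σ filters on h, owned by the left side.
E' = (σ[h<6](T) ⋈[g=a] S)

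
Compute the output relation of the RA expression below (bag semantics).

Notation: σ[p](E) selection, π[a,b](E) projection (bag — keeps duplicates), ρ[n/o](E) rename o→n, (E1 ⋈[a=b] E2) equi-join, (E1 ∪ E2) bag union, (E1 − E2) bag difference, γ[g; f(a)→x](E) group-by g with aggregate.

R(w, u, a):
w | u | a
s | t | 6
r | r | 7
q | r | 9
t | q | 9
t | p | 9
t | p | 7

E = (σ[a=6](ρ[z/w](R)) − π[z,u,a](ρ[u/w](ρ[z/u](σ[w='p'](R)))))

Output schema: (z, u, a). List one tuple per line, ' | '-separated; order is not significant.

Stepwise |·|:
  R → 6
  ρ[z/w](R) → 6
  σ[a=6](ρ[z/w](R)) → 1
  R → 6
  σ[w='p'](R) → 0
  ρ[z/u](σ[w='p'](R)) → 0
  ρ[u/w](ρ[z/u](σ[w='p'](R))) → 0
  π[z,u,a](ρ[u/w](ρ[z/u](σ[w='p'](R)))) → 0
  (σ[a=6](ρ[z/w](R)) − π[z,u,a](ρ[u/w](ρ[z/u](σ[w='p'](R))))) → 1

== RESULT ==
z | u | a
s | t | 6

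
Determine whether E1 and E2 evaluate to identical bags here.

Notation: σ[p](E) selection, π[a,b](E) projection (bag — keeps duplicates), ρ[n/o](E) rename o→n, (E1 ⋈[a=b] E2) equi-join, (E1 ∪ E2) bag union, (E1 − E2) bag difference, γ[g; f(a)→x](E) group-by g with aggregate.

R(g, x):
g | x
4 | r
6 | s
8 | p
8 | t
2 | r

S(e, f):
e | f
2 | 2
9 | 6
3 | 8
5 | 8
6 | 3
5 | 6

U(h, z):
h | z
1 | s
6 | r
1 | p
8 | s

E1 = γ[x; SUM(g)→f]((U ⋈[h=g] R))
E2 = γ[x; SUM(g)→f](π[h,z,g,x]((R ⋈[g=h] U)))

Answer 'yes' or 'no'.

E1 row counts bottom-up:
  U → 4
  R → 5
  (U ⋈[h=g] R) → 3
  γ[x; SUM(g)→f]((U ⋈[h=g] R)) → 3
E2 row counts bottom-up:
  R → 5
  U → 4
  (R ⋈[g=h] U) → 3
  π[h,z,g,x]((R ⋈[g=h] U)) → 3
  γ[x; SUM(g)→f](π[h,z,g,x]((R ⋈[g=h] U))) → 3

E1 and E2 produce the same multiset:
x | f
p | 8
s | 6
t | 8

yes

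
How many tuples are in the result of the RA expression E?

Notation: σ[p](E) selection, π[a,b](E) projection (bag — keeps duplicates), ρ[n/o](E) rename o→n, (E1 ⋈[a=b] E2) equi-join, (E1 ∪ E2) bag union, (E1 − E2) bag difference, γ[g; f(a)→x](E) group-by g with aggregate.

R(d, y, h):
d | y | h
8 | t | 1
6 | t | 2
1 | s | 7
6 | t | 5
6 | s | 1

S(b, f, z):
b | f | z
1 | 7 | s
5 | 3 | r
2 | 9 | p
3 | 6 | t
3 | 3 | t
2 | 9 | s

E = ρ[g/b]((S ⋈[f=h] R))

Per-node cardinality:
  S → 6
  R → 5
  (S ⋈[f=h] R) → 1
  ρ[g/b]((S ⋈[f=h] R)) → 1

|E| = 1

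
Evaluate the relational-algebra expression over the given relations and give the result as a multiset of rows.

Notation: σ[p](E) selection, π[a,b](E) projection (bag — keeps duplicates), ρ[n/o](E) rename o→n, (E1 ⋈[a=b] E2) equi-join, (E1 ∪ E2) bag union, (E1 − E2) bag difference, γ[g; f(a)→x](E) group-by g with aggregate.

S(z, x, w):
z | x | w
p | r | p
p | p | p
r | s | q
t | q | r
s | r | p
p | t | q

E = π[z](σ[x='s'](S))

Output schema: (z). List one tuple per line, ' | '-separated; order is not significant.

Stepwise |·|:
  S → 6
  σ[x='s'](S) → 1
  π[z](σ[x='s'](S)) → 1

== RESULT ==
z
r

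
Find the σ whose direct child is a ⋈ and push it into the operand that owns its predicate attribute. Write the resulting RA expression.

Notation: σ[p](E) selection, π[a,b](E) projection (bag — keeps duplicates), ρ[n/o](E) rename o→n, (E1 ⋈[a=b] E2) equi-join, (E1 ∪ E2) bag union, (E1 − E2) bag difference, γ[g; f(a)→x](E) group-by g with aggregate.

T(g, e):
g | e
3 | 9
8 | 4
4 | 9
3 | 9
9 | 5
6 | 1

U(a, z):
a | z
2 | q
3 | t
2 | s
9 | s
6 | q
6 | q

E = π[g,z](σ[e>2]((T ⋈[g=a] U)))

σ filters on e, owned by the left side.
E' = π[g,z]((σ[e>2](T) ⋈[g=a] U))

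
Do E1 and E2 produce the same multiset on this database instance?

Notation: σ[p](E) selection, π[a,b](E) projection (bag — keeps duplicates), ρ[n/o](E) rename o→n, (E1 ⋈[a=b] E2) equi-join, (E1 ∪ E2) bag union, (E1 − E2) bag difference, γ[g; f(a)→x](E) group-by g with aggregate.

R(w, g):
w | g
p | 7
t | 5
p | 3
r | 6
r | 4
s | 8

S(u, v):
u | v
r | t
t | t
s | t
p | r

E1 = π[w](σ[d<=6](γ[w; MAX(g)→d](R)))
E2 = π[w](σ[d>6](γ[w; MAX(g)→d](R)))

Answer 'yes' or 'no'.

E1 stepwise |·|:
  R → 6
  γ[w; MAX(g)→d](R) → 4
  σ[d<=6](γ[w; MAX(g)→d](R)) → 2
  π[w](σ[d<=6](γ[w; MAX(g)→d](R))) → 2
E2 stepwise |·|:
  R → 6
  γ[w; MAX(g)→d](R) → 4
  σ[d>6](γ[w; MAX(g)→d](R)) → 2
  π[w](σ[d>6](γ[w; MAX(g)→d](R))) → 2

E1 result:
w
r
t
E2 result:
w
p
s
Witness: ('p',) appears 0× in E1 but 1× in E2.

no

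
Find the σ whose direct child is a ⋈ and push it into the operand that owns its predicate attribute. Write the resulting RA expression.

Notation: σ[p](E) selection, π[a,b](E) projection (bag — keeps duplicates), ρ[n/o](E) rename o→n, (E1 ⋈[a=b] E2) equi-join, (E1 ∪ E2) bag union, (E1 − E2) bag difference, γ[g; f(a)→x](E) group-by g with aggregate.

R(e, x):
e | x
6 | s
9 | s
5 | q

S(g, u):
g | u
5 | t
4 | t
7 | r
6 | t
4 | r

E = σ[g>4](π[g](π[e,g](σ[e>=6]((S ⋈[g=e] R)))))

σ filters on e, owned by the right side.
E' = σ[g>4](π[g](π[e,g]((S ⋈[g=e] σ[e>=6](R)))))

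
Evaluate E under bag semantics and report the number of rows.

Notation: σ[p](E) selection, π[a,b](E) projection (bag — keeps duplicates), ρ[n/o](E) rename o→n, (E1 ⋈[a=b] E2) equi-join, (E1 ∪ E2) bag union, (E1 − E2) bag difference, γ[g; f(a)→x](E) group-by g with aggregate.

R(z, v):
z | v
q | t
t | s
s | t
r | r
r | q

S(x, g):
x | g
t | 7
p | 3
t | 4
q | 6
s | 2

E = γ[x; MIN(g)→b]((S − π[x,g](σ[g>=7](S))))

Stepwise |·|:
  S → 5
  S → 5
  σ[g>=7](S) → 1
  π[x,g](σ[g>=7](S)) → 1
  (S − π[x,g](σ[g>=7](S))) → 4
  γ[x; MIN(g)→b]((S − π[x,g](σ[g>=7](S)))) → 4

|E| = 4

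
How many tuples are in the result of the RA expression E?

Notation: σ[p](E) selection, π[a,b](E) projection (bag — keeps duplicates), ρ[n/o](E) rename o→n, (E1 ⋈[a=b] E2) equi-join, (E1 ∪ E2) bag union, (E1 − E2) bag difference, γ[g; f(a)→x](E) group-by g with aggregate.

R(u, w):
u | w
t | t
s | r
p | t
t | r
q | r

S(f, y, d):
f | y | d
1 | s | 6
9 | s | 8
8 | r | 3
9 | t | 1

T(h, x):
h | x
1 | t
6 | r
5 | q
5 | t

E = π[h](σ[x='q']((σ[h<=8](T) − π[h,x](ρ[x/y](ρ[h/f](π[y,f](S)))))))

Stepwise |·|:
  T → 4
  σ[h<=8](T) → 4
  S → 4
  π[y,f](S) → 4
  ρ[h/f](π[y,f](S)) → 4
  ρ[x/y](ρ[h/f](π[y,f](S))) → 4
  π[h,x](ρ[x/y](ρ[h/f](π[y,f](S)))) → 4
  (σ[h<=8](T) − π[h,x](ρ[x/y](ρ[h/f](π[y,f](S))))) → 4
  σ[x='q']((σ[h<=8](T) − π[h,x](ρ[x/y](ρ[h/f](π[y,f](S)))))) → 1
  π[h](σ[x='q']((σ[h<=8](T) − π[h,x](ρ[x/y](ρ[h/f](π[y,f](S))))))) → 1

|E| = 1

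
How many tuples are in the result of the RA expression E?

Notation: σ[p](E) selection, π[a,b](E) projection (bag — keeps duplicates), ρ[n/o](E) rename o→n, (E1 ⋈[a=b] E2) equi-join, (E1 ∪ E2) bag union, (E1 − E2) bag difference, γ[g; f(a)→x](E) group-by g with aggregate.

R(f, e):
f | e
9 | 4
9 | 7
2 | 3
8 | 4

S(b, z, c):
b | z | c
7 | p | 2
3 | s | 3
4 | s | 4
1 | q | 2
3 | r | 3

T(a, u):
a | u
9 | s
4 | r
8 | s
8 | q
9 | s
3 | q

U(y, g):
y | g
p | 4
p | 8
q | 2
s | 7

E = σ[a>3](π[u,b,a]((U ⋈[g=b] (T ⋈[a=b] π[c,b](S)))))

Row counts bottom-up:
  U → 4
  T → 6
  S → 5
  π[c,b](S) → 5
  (T ⋈[a=b] π[c,b](S)) → 3
  (U ⋈[g=b] (T ⋈[a=b] π[c,b](S))) → 1
  π[u,b,a]((U ⋈[g=b] (T ⋈[a=b] π[c,b](S)))) → 1
  σ[a>3](π[u,b,a]((U ⋈[g=b] (T ⋈[a=b] π[c,b](S))))) → 1

|E| = 1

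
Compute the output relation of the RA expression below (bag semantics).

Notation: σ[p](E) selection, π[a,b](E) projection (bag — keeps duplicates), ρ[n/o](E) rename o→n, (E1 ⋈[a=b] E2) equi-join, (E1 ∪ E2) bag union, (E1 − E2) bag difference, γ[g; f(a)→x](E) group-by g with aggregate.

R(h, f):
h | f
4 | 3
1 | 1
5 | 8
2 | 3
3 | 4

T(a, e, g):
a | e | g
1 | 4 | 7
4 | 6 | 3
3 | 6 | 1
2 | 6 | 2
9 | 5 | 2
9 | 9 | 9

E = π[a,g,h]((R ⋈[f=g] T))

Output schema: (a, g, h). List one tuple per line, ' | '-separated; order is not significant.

Row counts bottom-up:
  R → 5
  T → 6
  (R ⋈[f=g] T) → 3
  π[a,g,h]((R ⋈[f=g] T)) → 3

== RESULT ==
a | g | h
3 | 1 | 1
4 | 3 | 2
4 | 3 | 4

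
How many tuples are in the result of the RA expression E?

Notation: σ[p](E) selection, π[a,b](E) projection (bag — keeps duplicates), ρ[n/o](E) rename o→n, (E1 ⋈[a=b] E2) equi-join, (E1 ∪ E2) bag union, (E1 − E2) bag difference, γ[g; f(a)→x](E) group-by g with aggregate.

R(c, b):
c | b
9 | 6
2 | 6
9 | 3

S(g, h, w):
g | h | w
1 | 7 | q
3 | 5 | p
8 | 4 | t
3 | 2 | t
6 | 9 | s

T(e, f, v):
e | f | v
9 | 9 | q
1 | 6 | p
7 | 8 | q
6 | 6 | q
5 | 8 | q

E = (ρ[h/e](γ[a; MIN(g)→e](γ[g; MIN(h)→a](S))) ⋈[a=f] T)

Stepwise |·|:
  S → 5
  γ[g; MIN(h)→a](S) → 4
  γ[a; MIN(g)→e](γ[g; MIN(h)→a](S)) → 4
  ρ[h/e](γ[a; MIN(g)→e](γ[g; MIN(h)→a](S))) → 4
  T → 5
  (ρ[h/e](γ[a; MIN(g)→e](γ[g; MIN(h)→a](S))) ⋈[a=f] T) → 1

|E| = 1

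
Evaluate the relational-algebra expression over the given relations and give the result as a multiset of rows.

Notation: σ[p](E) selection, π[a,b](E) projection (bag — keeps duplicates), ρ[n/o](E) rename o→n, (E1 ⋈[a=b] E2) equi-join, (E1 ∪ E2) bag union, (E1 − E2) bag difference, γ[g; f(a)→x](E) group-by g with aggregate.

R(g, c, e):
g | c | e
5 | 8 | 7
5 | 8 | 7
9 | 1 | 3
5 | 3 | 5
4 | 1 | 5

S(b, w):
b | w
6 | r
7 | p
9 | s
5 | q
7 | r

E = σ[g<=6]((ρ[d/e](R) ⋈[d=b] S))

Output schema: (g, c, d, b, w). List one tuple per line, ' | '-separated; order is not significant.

Row counts bottom-up:
  R → 5
  ρ[d/e](R) → 5
  S → 5
  (ρ[d/e](R) ⋈[d=b] S) → 6
  σ[g<=6]((ρ[d/e](R) ⋈[d=b] S)) → 6

== RESULT ==
g | c | d | b | w
4 | 1 | 5 | 5 | q
5 | 3 | 5 | 5 | q
5 | 8 | 7 | 7 | p
5 | 8 | 7 | 7 | p
5 | 8 | 7 | 7 | r
5 | 8 | 7 | 7 | r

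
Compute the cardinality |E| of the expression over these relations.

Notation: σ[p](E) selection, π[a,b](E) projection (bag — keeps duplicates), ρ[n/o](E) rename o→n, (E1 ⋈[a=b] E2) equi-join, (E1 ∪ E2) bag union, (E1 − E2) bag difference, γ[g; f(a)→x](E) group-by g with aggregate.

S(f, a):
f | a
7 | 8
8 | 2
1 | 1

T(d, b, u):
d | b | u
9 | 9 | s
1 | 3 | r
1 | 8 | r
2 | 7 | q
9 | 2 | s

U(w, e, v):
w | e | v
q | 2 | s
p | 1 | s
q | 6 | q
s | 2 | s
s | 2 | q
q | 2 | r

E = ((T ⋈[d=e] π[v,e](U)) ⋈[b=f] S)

Subexpression sizes:
  T → 5
  U → 6
  π[v,e](U) → 6
  (T ⋈[d=e] π[v,e](U)) → 6
  S → 3
  ((T ⋈[d=e] π[v,e](U)) ⋈[b=f] S) → 5

|E| = 5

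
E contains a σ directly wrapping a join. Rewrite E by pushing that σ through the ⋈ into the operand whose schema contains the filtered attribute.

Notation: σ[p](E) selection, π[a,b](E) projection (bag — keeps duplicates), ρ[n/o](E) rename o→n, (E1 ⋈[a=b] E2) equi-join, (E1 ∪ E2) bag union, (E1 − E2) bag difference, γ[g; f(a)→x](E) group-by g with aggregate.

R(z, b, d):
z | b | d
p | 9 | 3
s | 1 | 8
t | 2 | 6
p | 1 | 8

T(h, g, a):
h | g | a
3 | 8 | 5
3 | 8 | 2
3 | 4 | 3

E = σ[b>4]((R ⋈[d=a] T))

σ filters on b, owned by the left side.
E' = (σ[b>4](R) ⋈[d=a] T)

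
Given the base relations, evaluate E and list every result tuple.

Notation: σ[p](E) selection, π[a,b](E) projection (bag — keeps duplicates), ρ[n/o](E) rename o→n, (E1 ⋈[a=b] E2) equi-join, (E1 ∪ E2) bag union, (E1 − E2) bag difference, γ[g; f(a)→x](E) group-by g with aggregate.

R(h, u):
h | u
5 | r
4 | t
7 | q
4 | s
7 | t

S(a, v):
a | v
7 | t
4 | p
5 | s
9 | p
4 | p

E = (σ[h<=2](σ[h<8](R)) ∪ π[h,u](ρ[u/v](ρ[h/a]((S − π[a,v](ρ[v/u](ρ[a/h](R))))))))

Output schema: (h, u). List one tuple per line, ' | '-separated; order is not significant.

Stepwise |·|:
  R → 5
  σ[h<8](R) → 5
  σ[h<=2](σ[h<8](R)) → 0
  S → 5
  R → 5
  ρ[a/h](R) → 5
  ρ[v/u](ρ[a/h](R)) → 5
  π[a,v](ρ[v/u](ρ[a/h](R))) → 5
  (S − π[a,v](ρ[v/u](ρ[a/h](R)))) → 4
  ρ[h/a]((S − π[a,v](ρ[v/u](ρ[a/h](R))))) → 4
  ρ[u/v](ρ[h/a]((S − π[a,v](ρ[v/u](ρ[a/h](R)))))) → 4
  π[h,u](ρ[u/v](ρ[h/a]((S − π[a,v](ρ[v/u](ρ[a/h](R))))))) → 4
  (σ[h<=2](σ[h<8](R)) ∪ π[h,u](ρ[u/v](ρ[h/a]((S − π[a,v](ρ[v/u](ρ[a/h](R)))))))) → 4

== RESULT ==
h | u
4 | p
4 | p
5 | s
9 | p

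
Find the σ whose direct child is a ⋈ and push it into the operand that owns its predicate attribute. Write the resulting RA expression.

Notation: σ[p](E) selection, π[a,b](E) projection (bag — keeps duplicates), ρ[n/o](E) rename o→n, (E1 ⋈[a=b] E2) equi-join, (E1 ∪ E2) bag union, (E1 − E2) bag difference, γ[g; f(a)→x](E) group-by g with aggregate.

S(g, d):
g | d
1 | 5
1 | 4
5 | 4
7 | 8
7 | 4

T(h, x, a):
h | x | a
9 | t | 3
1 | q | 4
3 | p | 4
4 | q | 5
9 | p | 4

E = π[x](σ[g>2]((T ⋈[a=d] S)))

σ filters on g, owned by the right side.
E' = π[x]((T ⋈[a=d] σ[g>2](S)))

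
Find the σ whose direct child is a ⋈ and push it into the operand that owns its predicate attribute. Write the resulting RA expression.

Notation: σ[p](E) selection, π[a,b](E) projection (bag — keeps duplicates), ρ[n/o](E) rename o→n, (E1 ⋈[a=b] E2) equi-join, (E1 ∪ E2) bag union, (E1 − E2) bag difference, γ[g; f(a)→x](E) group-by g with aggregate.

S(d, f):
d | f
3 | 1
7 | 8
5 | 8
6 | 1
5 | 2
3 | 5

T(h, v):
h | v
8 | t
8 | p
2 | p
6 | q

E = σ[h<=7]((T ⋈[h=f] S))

σ filters on h, owned by the left side.
E' = (σ[h<=7](T) ⋈[h=f] S)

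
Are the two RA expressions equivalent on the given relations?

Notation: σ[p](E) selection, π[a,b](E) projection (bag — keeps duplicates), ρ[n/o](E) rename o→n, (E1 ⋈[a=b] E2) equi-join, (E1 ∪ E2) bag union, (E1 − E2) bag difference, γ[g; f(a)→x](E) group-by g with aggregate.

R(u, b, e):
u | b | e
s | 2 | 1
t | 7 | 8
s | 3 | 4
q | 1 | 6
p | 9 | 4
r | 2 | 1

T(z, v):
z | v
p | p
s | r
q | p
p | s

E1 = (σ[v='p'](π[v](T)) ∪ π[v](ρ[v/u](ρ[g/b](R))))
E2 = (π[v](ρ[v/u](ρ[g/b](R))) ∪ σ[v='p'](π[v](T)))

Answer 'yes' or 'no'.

E1 row counts bottom-up:
  T → 4
  π[v](T) → 4
  σ[v='p'](π[v](T)) → 2
  R → 6
  ρ[g/b](R) → 6
  ρ[v/u](ρ[g/b](R)) → 6
  π[v](ρ[v/u](ρ[g/b](R))) → 6
  (σ[v='p'](π[v](T)) ∪ π[v](ρ[v/u](ρ[g/b](R)))) → 8
E2 row counts bottom-up:
  R → 6
  ρ[g/b](R) → 6
  ρ[v/u](ρ[g/b](R)) → 6
  π[v](ρ[v/u](ρ[g/b](R))) → 6
  T → 4
  π[v](T) → 4
  σ[v='p'](π[v](T)) → 2
  (π[v](ρ[v/u](ρ[g/b](R))) ∪ σ[v='p'](π[v](T))) → 8

E1 and E2 produce the same multiset:
v
p
p
p
q
r
s
s
t

yes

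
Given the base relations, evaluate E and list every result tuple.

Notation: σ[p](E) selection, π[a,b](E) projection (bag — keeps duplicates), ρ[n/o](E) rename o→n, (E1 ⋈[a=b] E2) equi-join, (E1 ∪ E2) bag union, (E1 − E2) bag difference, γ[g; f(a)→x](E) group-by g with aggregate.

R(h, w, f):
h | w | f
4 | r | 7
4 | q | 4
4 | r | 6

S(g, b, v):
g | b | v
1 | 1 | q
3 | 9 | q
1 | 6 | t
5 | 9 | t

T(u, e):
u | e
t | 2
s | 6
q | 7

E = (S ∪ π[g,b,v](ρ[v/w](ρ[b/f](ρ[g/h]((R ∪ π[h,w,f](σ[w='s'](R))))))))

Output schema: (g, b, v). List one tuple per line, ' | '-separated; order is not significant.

Subexpression sizes:
  S → 4
  R → 3
  R → 3
  σ[w='s'](R) → 0
  π[h,w,f](σ[w='s'](R)) → 0
  (R ∪ π[h,w,f](σ[w='s'](R))) → 3
  ρ[g/h]((R ∪ π[h,w,f](σ[w='s'](R)))) → 3
  ρ[b/f](ρ[g/h]((R ∪ π[h,w,f](σ[w='s'](R))))) → 3
  ρ[v/w](ρ[b/f](ρ[g/h]((R ∪ π[h,w,f](σ[w='s'](R)))))) → 3
  π[g,b,v](ρ[v/w](ρ[b/f](ρ[g/h]((R ∪ π[h,w,f](σ[w='s'](R))))))) → 3
  (S ∪ π[g,b,v](ρ[v/w](ρ[b/f](ρ[g/h]((R ∪ π[h,w,f](σ[w='s'](R)))))))) → 7

== RESULT ==
g | b | v
1 | 1 | q
1 | 6 | t
3 | 9 | q
4 | 4 | q
4 | 6 | r
4 | 7 | r
5 | 9 | t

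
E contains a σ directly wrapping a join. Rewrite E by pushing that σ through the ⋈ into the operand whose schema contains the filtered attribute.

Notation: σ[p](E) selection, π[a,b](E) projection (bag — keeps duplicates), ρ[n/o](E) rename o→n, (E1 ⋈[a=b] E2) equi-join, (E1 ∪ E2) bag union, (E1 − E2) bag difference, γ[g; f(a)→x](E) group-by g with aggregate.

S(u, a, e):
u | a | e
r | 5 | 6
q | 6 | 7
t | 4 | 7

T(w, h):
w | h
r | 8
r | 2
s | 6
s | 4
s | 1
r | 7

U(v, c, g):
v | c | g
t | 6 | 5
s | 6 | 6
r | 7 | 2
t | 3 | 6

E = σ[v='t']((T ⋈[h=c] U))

σ filters on v, owned by the right side.
E' = (T ⋈[h=c] σ[v='t'](U))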